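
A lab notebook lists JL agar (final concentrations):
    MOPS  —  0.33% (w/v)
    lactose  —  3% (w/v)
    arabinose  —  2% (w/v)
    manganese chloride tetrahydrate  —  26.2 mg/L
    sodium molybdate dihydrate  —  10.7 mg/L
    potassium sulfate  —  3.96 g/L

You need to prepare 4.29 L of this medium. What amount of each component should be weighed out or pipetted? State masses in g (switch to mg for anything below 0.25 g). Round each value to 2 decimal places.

MOPS 14.16 g; lactose 128.70 g; arabinose 85.80 g; manganese chloride tetrahydrate 112.40 mg; sodium molybdate dihydrate 45.90 mg; potassium sulfate 16.99 g

Scale factor relative to 1 L: 4.29.
MOPS: 0.33 g per 100 mL × 4290 mL ÷ 100 = 14.16 g
lactose: 3% w/v = 30 g/L → 30 × 4.29 L = 128.70 g
arabinose: 2 g per 100 mL × 4290 mL ÷ 100 = 85.80 g
manganese chloride tetrahydrate: 26.2 mg/L × 4.29 L = 112.40 mg
sodium molybdate dihydrate: 10.7 mg/L × 4.29 L = 45.90 mg
potassium sulfate: 3.96 g/L × 4.29 L = 16.99 g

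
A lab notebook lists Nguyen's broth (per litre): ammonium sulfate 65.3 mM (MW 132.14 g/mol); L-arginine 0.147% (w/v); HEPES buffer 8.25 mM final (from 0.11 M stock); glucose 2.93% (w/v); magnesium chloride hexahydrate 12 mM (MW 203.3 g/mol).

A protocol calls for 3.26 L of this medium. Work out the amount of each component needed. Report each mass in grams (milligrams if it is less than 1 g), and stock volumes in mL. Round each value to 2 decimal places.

Working volume: 3.26 L.
ammonium sulfate: 65.3 mmol/L × 132.14 g/mol × 3.26 L ÷ 1000 = 28.13 g
L-arginine: 0.147% w/v = 1.47 g/L → 1.47 × 3.26 L = 4.79 g
HEPES buffer: C1V1 = C2V2 → 8.25 mM × 3260 mL ÷ 110 mM = 244.50 mL
glucose: 2.93% w/v = 29.3 g/L → 29.3 × 3.26 L = 95.52 g
magnesium chloride hexahydrate: 12 mmol/L × 203.3 g/mol × 3.26 L ÷ 1000 = 7.95 g

ammonium sulfate 28.13 g; L-arginine 4.79 g; HEPES buffer 244.50 mL; glucose 95.52 g; magnesium chloride hexahydrate 7.95 g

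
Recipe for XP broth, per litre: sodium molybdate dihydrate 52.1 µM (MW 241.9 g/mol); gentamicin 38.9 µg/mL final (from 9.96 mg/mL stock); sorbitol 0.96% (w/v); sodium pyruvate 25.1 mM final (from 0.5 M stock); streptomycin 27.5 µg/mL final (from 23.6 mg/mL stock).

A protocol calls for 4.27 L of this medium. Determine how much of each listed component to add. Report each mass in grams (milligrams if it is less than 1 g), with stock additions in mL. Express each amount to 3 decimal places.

Scale factor relative to 1 L: 4.27.
sodium molybdate dihydrate: 52.1 µmol/L × 241.9 g/mol × 4.27 L ÷ 1000 = 53.815 mg
gentamicin: C1V1 = C2V2 → 38.9 µg/mL × 4270 mL ÷ 9960 µg/mL = 16.677 mL
sorbitol: 0.96 g per 100 mL × 4270 mL ÷ 100 = 40.992 g
sodium pyruvate: C1V1 = C2V2 → 25.1 mM × 4270 mL ÷ 500 mM = 214.354 mL
streptomycin: C1V1 = C2V2 → 27.5 µg/mL × 4270 mL ÷ 23600 µg/mL = 4.976 mL

sodium molybdate dihydrate 53.815 mg; gentamicin 16.677 mL; sorbitol 40.992 g; sodium pyruvate 214.354 mL; streptomycin 4.976 mL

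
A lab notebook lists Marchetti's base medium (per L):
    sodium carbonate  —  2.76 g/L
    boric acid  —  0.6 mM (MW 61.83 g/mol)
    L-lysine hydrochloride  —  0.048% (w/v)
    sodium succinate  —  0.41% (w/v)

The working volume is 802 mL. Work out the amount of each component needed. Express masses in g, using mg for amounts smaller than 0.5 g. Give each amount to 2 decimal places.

sodium carbonate 2.21 g; boric acid 29.75 mg; L-lysine hydrochloride 384.96 mg; sodium succinate 3.29 g

Target volume = 802 mL = 0.802 L.
sodium carbonate: 2.76 g/L × 0.802 L = 2.21 g
boric acid: 0.6 mmol/L × 61.83 mg/mmol × 0.802 L = 29.75 mg
L-lysine hydrochloride: 0.048 g per 100 mL × 802 mL ÷ 100 = 0.38496 g = 384.96 mg
sodium succinate: 0.41% w/v = 4.1 g/L → 4.1 × 0.802 L = 3.29 g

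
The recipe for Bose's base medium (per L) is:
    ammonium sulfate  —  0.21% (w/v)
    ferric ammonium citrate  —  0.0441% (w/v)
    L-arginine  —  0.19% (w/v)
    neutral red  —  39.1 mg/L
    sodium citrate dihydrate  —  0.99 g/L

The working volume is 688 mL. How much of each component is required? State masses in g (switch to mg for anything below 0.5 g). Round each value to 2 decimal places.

Working volume: 688 mL = 0.688 L.
ammonium sulfate: 0.21% w/v = 2.1 g/L → 2.1 × 0.688 L = 1.44 g
ferric ammonium citrate: 0.0441 g per 100 mL × 688 mL ÷ 100 = 0.303408 g = 303.41 mg
L-arginine: 0.19% w/v = 1.9 g/L → 1.9 × 0.688 L = 1.31 g
neutral red: 39.1 mg/L × 0.688 L = 26.90 mg
sodium citrate dihydrate: 0.99 g/L × 0.688 L = 0.68 g

ammonium sulfate 1.44 g; ferric ammonium citrate 303.41 mg; L-arginine 1.31 g; neutral red 26.90 mg; sodium citrate dihydrate 0.68 g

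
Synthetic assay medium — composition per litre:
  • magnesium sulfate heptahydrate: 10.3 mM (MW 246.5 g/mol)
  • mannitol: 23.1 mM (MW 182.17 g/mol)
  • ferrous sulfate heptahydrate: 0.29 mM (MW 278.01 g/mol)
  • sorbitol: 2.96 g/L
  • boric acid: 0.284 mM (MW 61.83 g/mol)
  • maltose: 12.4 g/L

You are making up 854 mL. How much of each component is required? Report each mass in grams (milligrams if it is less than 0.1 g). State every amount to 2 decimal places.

magnesium sulfate heptahydrate 2.17 g; mannitol 3.59 g; ferrous sulfate heptahydrate 68.85 mg; sorbitol 2.53 g; boric acid 15.00 mg; maltose 10.59 g

Scale factor relative to 1 L: 0.854.
magnesium sulfate heptahydrate: 10.3 mmol/L × 246.5 g/mol × 0.854 L ÷ 1000 = 2.17 g
mannitol: 23.1 mmol/L × 182.17 g/mol × 0.854 L ÷ 1000 = 3.59 g
ferrous sulfate heptahydrate: 0.29 mmol/L × 278.01 mg/mmol × 0.854 L = 68.85 mg
sorbitol: 2.96 g/L × 0.854 L = 2.53 g
boric acid: 0.284 mmol/L × 61.83 mg/mmol × 0.854 L = 15.00 mg
maltose: 12.4 g/L × 0.854 L = 10.59 g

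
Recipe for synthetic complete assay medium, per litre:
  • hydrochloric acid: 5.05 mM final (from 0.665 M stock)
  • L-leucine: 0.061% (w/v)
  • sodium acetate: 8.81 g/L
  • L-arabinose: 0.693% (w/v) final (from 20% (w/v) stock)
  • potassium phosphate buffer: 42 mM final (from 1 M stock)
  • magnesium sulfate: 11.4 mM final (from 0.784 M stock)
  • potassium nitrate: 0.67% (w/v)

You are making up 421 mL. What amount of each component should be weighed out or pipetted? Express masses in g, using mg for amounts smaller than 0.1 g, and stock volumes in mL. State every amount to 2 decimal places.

Working volume: 421 mL = 0.421 L.
hydrochloric acid: V = C2·V2/C1 = 5.05 mM × 421 mL ÷ 665 mM = 3.20 mL
L-leucine: 0.061% w/v = 0.61 g/L → 0.61 × 0.421 L = 0.26 g
sodium acetate: 8.81 g/L × 0.421 L = 3.71 g
L-arabinose: V = C2·V2/C1 = 0.693% ÷ 20% × 421 mL = 14.59 mL
potassium phosphate buffer: C1V1 = C2V2 → 42 mM × 421 mL ÷ 1000 mM = 17.68 mL
magnesium sulfate: V = C2·V2/C1 = 11.4 mM × 421 mL ÷ 784 mM = 6.12 mL
potassium nitrate: 0.67% w/v = 6.7 g/L → 6.7 × 0.421 L = 2.82 g

hydrochloric acid 3.20 mL; L-leucine 0.26 g; sodium acetate 3.71 g; L-arabinose 14.59 mL; potassium phosphate buffer 17.68 mL; magnesium sulfate 6.12 mL; potassium nitrate 2.82 g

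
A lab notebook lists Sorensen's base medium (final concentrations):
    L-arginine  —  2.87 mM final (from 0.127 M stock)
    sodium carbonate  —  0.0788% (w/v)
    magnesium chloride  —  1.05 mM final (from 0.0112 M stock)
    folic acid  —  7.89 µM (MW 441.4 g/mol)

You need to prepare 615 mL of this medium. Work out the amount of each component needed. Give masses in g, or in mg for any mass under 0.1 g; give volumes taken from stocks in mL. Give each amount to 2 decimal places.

L-arginine 13.90 mL; sodium carbonate 0.48 g; magnesium chloride 57.66 mL; folic acid 2.14 mg

Working volume: 615 mL = 0.615 L.
L-arginine: dilute stock: 2.87 mM × 615 mL ÷ 127 mM = 13.90 mL
sodium carbonate: 0.0788% w/v = 0.788 g/L → 0.788 × 0.615 L = 0.48 g
magnesium chloride: V = C2·V2/C1 = 1.05 mM × 615 mL ÷ 11.2 mM = 57.66 mL
folic acid: 7.89 µmol/L × 441.4 g/mol × 0.615 L ÷ 1000 = 2.14 mg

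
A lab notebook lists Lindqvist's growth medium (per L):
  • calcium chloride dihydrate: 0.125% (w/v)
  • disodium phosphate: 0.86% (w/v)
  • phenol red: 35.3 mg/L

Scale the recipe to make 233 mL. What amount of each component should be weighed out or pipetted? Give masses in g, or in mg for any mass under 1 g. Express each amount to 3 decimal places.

calcium chloride dihydrate 291.250 mg; disodium phosphate 2.004 g; phenol red 8.225 mg

Target volume = 233 mL = 0.233 L.
calcium chloride dihydrate: 0.125 g per 100 mL × 233 mL ÷ 100 = 0.29125 g = 291.250 mg
disodium phosphate: 0.86% w/v = 8.6 g/L → 8.6 × 0.233 L = 2.004 g
phenol red: 35.3 mg/L × 0.233 L = 8.225 mg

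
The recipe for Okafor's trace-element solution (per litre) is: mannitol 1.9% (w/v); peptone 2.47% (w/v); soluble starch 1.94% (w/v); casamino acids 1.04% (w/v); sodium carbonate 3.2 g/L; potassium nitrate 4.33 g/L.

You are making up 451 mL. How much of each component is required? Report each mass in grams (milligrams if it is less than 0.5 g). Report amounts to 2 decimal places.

Target volume = 451 mL = 0.451 L.
mannitol: 1.9 g per 100 mL × 451 mL ÷ 100 = 8.57 g
peptone: 2.47% w/v = 24.7 g/L → 24.7 × 0.451 L = 11.14 g
soluble starch: 1.94% w/v = 19.4 g/L → 19.4 × 0.451 L = 8.75 g
casamino acids: 1.04 g per 100 mL × 451 mL ÷ 100 = 4.69 g
sodium carbonate: 3.2 g/L × 0.451 L = 1.44 g
potassium nitrate: 4.33 g/L × 0.451 L = 1.95 g

mannitol 8.57 g; peptone 11.14 g; soluble starch 8.75 g; casamino acids 4.69 g; sodium carbonate 1.44 g; potassium nitrate 1.95 g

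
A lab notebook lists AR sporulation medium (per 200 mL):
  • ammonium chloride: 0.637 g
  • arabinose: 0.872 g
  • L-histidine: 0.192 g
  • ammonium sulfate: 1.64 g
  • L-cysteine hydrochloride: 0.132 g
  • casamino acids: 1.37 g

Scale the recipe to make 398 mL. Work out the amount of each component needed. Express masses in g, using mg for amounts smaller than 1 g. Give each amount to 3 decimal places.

Scale factor = 398 mL / 200 mL = 1.99.
ammonium chloride: 0.637 g × (398 mL / 200 mL) = 1.268 g
arabinose: 0.872 g × (398 mL / 200 mL) = 1.735 g
L-histidine: 0.192 g × (398 mL / 200 mL) = 0.38208 g = 382.080 mg
ammonium sulfate: 1.64 g × (398 mL / 200 mL) = 3.264 g
L-cysteine hydrochloride: 0.132 g × (398 mL / 200 mL) = 0.26268 g = 262.680 mg
casamino acids: 1.37 g × (398 mL / 200 mL) = 2.726 g

ammonium chloride 1.268 g; arabinose 1.735 g; L-histidine 382.080 mg; ammonium sulfate 3.264 g; L-cysteine hydrochloride 262.680 mg; casamino acids 2.726 g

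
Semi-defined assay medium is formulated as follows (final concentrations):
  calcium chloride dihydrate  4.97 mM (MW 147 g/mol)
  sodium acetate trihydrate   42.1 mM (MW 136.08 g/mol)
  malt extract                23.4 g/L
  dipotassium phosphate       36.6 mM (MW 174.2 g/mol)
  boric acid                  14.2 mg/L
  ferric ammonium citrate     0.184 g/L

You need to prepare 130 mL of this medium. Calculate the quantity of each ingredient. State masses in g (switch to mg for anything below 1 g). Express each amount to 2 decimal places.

calcium chloride dihydrate 94.98 mg; sodium acetate trihydrate 744.77 mg; malt extract 3.04 g; dipotassium phosphate 828.84 mg; boric acid 1.85 mg; ferric ammonium citrate 23.92 mg

Scale factor relative to 1 L: 0.13.
calcium chloride dihydrate: 4.97 mmol/L × 147 mg/mmol × 0.13 L = 94.98 mg
sodium acetate trihydrate: 42.1 mmol/L × 136.08 mg/mmol × 0.13 L = 744.77 mg
malt extract: 23.4 g/L × 0.13 L = 3.04 g
dipotassium phosphate: 36.6 mmol/L × 174.2 mg/mmol × 0.13 L = 828.84 mg
boric acid: 14.2 mg/L × 0.13 L = 1.85 mg
ferric ammonium citrate: 0.184 g/L × 0.13 L = 0.02392 g = 23.92 mg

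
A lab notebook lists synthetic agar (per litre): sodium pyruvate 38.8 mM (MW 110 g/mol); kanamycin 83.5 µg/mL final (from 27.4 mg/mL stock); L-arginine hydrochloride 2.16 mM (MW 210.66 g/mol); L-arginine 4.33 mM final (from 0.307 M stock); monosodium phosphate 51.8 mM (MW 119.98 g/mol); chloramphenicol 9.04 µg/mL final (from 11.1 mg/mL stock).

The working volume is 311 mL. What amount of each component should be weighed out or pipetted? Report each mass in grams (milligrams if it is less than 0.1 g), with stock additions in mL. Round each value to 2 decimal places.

sodium pyruvate 1.33 g; kanamycin 0.95 mL; L-arginine hydrochloride 0.14 g; L-arginine 4.39 mL; monosodium phosphate 1.93 g; chloramphenicol 0.25 mL

Working volume: 311 mL = 0.311 L.
sodium pyruvate: 38.8 mmol/L × 110 g/mol × 0.311 L ÷ 1000 = 1.33 g
kanamycin: V = C2·V2/C1 = 83.5 µg/mL × 311 mL ÷ 27400 µg/mL = 0.95 mL
L-arginine hydrochloride: 2.16 mmol/L × 210.66 g/mol × 0.311 L ÷ 1000 = 0.14 g
L-arginine: dilute stock: 4.33 mM × 311 mL ÷ 307 mM = 4.39 mL
monosodium phosphate: 51.8 mmol/L × 119.98 g/mol × 0.311 L ÷ 1000 = 1.93 g
chloramphenicol: dilute stock: 9.04 µg/mL × 311 mL ÷ 11100 µg/mL = 0.25 mL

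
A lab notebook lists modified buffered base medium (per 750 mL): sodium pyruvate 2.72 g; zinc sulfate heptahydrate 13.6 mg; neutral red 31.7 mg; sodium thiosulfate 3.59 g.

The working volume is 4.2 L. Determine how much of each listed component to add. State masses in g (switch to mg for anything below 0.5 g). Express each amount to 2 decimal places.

Ratio of target to recipe volume: 4200 / 750 = 5.6.
sodium pyruvate: 2.72 g × (4200 mL / 750 mL) = 15.23 g
zinc sulfate heptahydrate: 13.6 mg × (4200 mL / 750 mL) = 76.16 mg
neutral red: 31.7 mg × (4200 mL / 750 mL) = 177.52 mg
sodium thiosulfate: 3.59 g × (4200 mL / 750 mL) = 20.10 g

sodium pyruvate 15.23 g; zinc sulfate heptahydrate 76.16 mg; neutral red 177.52 mg; sodium thiosulfate 20.10 g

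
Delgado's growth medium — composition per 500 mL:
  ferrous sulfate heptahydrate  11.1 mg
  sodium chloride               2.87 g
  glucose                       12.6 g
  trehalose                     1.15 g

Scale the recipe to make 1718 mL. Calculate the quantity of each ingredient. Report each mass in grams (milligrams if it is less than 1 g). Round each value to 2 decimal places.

Scale factor = 1718 mL / 500 mL = 3.436.
ferrous sulfate heptahydrate: 11.1 mg × (1718 mL / 500 mL) = 38.14 mg
sodium chloride: 2.87 g × (1718 mL / 500 mL) = 9.86 g
glucose: 12.6 g × (1718 mL / 500 mL) = 43.29 g
trehalose: 1.15 g × (1718 mL / 500 mL) = 3.95 g

ferrous sulfate heptahydrate 38.14 mg; sodium chloride 9.86 g; glucose 43.29 g; trehalose 3.95 g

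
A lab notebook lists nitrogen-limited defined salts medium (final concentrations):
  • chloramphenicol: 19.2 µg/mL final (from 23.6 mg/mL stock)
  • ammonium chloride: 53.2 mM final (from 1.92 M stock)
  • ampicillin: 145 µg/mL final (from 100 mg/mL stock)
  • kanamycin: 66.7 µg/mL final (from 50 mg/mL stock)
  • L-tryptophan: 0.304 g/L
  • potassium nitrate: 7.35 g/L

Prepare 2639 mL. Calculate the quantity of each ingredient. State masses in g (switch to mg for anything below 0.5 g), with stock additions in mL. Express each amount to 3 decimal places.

chloramphenicol 2.147 mL; ammonium chloride 73.122 mL; ampicillin 3.827 mL; kanamycin 3.520 mL; L-tryptophan 0.802 g; potassium nitrate 19.397 g

Target volume = 2639 mL = 2.639 L.
chloramphenicol: dilute stock: 19.2 µg/mL × 2639 mL ÷ 23600 µg/mL = 2.147 mL
ammonium chloride: C1V1 = C2V2 → 53.2 mM × 2639 mL ÷ 1920 mM = 73.122 mL
ampicillin: C1V1 = C2V2 → 145 µg/mL × 2639 mL ÷ 100000 µg/mL = 3.827 mL
kanamycin: V = C2·V2/C1 = 66.7 µg/mL × 2639 mL ÷ 50000 µg/mL = 3.520 mL
L-tryptophan: 0.304 g/L × 2.639 L = 0.802 g
potassium nitrate: 7.35 g/L × 2.639 L = 19.397 g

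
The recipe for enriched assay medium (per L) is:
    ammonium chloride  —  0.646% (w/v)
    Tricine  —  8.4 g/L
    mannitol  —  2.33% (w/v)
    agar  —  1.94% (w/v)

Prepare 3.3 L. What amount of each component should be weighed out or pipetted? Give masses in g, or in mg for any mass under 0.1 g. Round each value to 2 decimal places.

Scale factor relative to 1 L: 3.3.
ammonium chloride: 0.646% w/v = 6.46 g/L → 6.46 × 3.3 L = 21.32 g
Tricine: 8.4 g/L × 3.3 L = 27.72 g
mannitol: 2.33 g per 100 mL × 3300 mL ÷ 100 = 76.89 g
agar: 1.94 g per 100 mL × 3300 mL ÷ 100 = 64.02 g

ammonium chloride 21.32 g; Tricine 27.72 g; mannitol 76.89 g; agar 64.02 g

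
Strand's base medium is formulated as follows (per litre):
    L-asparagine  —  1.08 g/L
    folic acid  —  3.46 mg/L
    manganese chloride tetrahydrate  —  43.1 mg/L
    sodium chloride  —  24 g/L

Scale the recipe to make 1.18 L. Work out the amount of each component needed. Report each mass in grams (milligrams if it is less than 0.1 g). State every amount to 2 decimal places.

Working volume: 1.18 L.
L-asparagine: 1.08 g/L × 1.18 L = 1.27 g
folic acid: 3.46 mg/L × 1.18 L = 4.08 mg
manganese chloride tetrahydrate: 43.1 mg/L × 1.18 L = 50.86 mg
sodium chloride: 24 g/L × 1.18 L = 28.32 g

L-asparagine 1.27 g; folic acid 4.08 mg; manganese chloride tetrahydrate 50.86 mg; sodium chloride 28.32 g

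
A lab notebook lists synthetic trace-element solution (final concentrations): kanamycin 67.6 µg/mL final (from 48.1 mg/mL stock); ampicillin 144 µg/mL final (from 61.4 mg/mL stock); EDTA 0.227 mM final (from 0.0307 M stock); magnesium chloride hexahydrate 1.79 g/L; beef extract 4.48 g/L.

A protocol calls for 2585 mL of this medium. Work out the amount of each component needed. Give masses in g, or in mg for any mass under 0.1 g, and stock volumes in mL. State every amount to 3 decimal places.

kanamycin 3.633 mL; ampicillin 6.063 mL; EDTA 19.114 mL; magnesium chloride hexahydrate 4.627 g; beef extract 11.581 g

Target volume = 2585 mL = 2.585 L.
kanamycin: dilute stock: 67.6 µg/mL × 2585 mL ÷ 48100 µg/mL = 3.633 mL
ampicillin: C1V1 = C2V2 → 144 µg/mL × 2585 mL ÷ 61400 µg/mL = 6.063 mL
EDTA: V = C2·V2/C1 = 0.227 mM × 2585 mL ÷ 30.7 mM = 19.114 mL
magnesium chloride hexahydrate: 1.79 g/L × 2.585 L = 4.627 g
beef extract: 4.48 g/L × 2.585 L = 11.581 g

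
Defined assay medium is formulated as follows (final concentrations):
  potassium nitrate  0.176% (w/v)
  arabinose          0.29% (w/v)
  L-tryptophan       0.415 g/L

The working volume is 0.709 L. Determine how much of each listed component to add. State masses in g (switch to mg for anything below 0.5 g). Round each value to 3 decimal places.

Working volume: 0.709 L.
potassium nitrate: 0.176 g per 100 mL × 709 mL ÷ 100 = 1.248 g
arabinose: 0.29% w/v = 2.9 g/L → 2.9 × 0.709 L = 2.056 g
L-tryptophan: 0.415 g/L × 0.709 L = 0.294235 g = 294.235 mg

potassium nitrate 1.248 g; arabinose 2.056 g; L-tryptophan 294.235 mg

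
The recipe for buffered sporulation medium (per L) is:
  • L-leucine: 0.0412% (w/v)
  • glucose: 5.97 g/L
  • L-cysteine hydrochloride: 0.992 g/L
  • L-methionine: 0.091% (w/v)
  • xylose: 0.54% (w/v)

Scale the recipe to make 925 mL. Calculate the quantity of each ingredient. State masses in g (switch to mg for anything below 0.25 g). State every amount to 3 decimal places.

L-leucine 0.381 g; glucose 5.522 g; L-cysteine hydrochloride 0.918 g; L-methionine 0.842 g; xylose 4.995 g

Scale factor relative to 1 L: 0.925.
L-leucine: 0.0412% w/v = 0.412 g/L → 0.412 × 0.925 L = 0.381 g
glucose: 5.97 g/L × 0.925 L = 5.522 g
L-cysteine hydrochloride: 0.992 g/L × 0.925 L = 0.918 g
L-methionine: 0.091% w/v = 0.91 g/L → 0.91 × 0.925 L = 0.842 g
xylose: 0.54 g per 100 mL × 925 mL ÷ 100 = 4.995 g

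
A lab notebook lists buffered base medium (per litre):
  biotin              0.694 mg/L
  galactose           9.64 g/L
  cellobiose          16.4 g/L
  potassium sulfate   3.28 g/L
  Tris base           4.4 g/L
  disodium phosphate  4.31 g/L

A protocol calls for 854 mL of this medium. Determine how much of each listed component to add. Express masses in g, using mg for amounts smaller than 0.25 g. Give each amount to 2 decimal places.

biotin 0.59 mg; galactose 8.23 g; cellobiose 14.01 g; potassium sulfate 2.80 g; Tris base 3.76 g; disodium phosphate 3.68 g

Working volume: 854 mL = 0.854 L.
biotin: 0.694 mg/L × 0.854 L = 0.59 mg
galactose: 9.64 g/L × 0.854 L = 8.23 g
cellobiose: 16.4 g/L × 0.854 L = 14.01 g
potassium sulfate: 3.28 g/L × 0.854 L = 2.80 g
Tris base: 4.4 g/L × 0.854 L = 3.76 g
disodium phosphate: 4.31 g/L × 0.854 L = 3.68 g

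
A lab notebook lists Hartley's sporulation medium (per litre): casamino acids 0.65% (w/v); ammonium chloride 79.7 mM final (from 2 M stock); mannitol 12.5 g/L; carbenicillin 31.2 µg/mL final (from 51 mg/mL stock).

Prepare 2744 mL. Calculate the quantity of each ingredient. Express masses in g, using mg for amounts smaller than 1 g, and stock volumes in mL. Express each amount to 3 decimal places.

casamino acids 17.836 g; ammonium chloride 109.348 mL; mannitol 34.300 g; carbenicillin 1.679 mL

Target volume = 2744 mL = 2.744 L.
casamino acids: 0.65% w/v = 6.5 g/L → 6.5 × 2.744 L = 17.836 g
ammonium chloride: V = C2·V2/C1 = 79.7 mM × 2744 mL ÷ 2000 mM = 109.348 mL
mannitol: 12.5 g/L × 2.744 L = 34.300 g
carbenicillin: dilute stock: 31.2 µg/mL × 2744 mL ÷ 51000 µg/mL = 1.679 mL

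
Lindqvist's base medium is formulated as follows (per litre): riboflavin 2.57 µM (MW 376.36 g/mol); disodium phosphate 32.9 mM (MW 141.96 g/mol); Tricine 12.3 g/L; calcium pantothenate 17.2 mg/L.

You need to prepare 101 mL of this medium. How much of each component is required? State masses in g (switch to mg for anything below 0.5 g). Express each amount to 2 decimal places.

Target volume = 101 mL = 0.101 L.
riboflavin: 2.57 µmol/L × 376.36 g/mol × 0.101 L ÷ 1000 = 0.10 mg
disodium phosphate: 32.9 mmol/L × 141.96 mg/mmol × 0.101 L = 471.72 mg
Tricine: 12.3 g/L × 0.101 L = 1.24 g
calcium pantothenate: 17.2 mg/L × 0.101 L = 1.74 mg

riboflavin 0.10 mg; disodium phosphate 471.72 mg; Tricine 1.24 g; calcium pantothenate 1.74 mg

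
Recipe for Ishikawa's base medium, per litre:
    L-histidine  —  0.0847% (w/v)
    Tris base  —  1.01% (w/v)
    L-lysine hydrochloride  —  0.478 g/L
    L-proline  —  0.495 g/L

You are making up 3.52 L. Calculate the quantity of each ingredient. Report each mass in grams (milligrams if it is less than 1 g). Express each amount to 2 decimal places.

Scale factor relative to 1 L: 3.52.
L-histidine: 0.0847 g per 100 mL × 3520 mL ÷ 100 = 2.98 g
Tris base: 1.01% w/v = 10.1 g/L → 10.1 × 3.52 L = 35.55 g
L-lysine hydrochloride: 0.478 g/L × 3.52 L = 1.68 g
L-proline: 0.495 g/L × 3.52 L = 1.74 g

L-histidine 2.98 g; Tris base 35.55 g; L-lysine hydrochloride 1.68 g; L-proline 1.74 g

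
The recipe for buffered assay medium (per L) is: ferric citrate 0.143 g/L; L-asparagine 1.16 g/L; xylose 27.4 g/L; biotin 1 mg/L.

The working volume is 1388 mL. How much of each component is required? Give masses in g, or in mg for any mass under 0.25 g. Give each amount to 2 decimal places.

Working volume: 1388 mL = 1.388 L.
ferric citrate: 0.143 g/L × 1.388 L = 0.198484 g = 198.48 mg
L-asparagine: 1.16 g/L × 1.388 L = 1.61 g
xylose: 27.4 g/L × 1.388 L = 38.03 g
biotin: 1 mg/L × 1.388 L = 1.39 mg

ferric citrate 198.48 mg; L-asparagine 1.61 g; xylose 38.03 g; biotin 1.39 mg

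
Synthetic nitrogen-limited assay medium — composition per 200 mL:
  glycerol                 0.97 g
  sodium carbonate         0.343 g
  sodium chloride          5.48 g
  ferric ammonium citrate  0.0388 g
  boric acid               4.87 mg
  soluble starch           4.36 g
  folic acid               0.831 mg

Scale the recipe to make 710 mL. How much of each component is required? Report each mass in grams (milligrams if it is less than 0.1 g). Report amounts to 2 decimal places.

glycerol 3.44 g; sodium carbonate 1.22 g; sodium chloride 19.45 g; ferric ammonium citrate 0.14 g; boric acid 17.29 mg; soluble starch 15.48 g; folic acid 2.95 mg

Scale factor = 710 mL / 200 mL = 3.55.
glycerol: 0.97 g × (710 mL / 200 mL) = 3.44 g
sodium carbonate: 0.343 g × (710 mL / 200 mL) = 1.22 g
sodium chloride: 5.48 g × (710 mL / 200 mL) = 19.45 g
ferric ammonium citrate: 0.0388 g × (710 mL / 200 mL) = 0.14 g
boric acid: 4.87 mg × (710 mL / 200 mL) = 17.29 mg
soluble starch: 4.36 g × (710 mL / 200 mL) = 15.48 g
folic acid: 0.831 mg × (710 mL / 200 mL) = 2.95 mg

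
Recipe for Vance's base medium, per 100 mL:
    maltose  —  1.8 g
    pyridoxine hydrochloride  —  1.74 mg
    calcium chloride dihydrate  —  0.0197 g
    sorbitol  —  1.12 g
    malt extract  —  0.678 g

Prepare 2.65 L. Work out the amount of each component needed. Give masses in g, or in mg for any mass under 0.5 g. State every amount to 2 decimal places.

maltose 47.70 g; pyridoxine hydrochloride 46.11 mg; calcium chloride dihydrate 0.52 g; sorbitol 29.68 g; malt extract 17.97 g

Ratio of target to recipe volume: 2650 / 100 = 26.5.
maltose: 1.8 g × (2650 mL / 100 mL) = 47.70 g
pyridoxine hydrochloride: 1.74 mg × (2650 mL / 100 mL) = 46.11 mg
calcium chloride dihydrate: 0.0197 g × (2650 mL / 100 mL) = 0.52 g
sorbitol: 1.12 g × (2650 mL / 100 mL) = 29.68 g
malt extract: 0.678 g × (2650 mL / 100 mL) = 17.97 g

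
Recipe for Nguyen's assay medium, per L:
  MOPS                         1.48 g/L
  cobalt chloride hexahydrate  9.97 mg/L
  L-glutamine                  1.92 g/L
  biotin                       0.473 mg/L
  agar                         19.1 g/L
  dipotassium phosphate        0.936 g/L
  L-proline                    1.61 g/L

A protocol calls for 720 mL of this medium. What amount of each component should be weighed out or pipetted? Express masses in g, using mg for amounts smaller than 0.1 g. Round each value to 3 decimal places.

MOPS 1.066 g; cobalt chloride hexahydrate 7.178 mg; L-glutamine 1.382 g; biotin 0.341 mg; agar 13.752 g; dipotassium phosphate 0.674 g; L-proline 1.159 g

Target volume = 720 mL = 0.72 L.
MOPS: 1.48 g/L × 0.72 L = 1.066 g
cobalt chloride hexahydrate: 9.97 mg/L × 0.72 L = 7.178 mg
L-glutamine: 1.92 g/L × 0.72 L = 1.382 g
biotin: 0.473 mg/L × 0.72 L = 0.341 mg
agar: 19.1 g/L × 0.72 L = 13.752 g
dipotassium phosphate: 0.936 g/L × 0.72 L = 0.674 g
L-proline: 1.61 g/L × 0.72 L = 1.159 g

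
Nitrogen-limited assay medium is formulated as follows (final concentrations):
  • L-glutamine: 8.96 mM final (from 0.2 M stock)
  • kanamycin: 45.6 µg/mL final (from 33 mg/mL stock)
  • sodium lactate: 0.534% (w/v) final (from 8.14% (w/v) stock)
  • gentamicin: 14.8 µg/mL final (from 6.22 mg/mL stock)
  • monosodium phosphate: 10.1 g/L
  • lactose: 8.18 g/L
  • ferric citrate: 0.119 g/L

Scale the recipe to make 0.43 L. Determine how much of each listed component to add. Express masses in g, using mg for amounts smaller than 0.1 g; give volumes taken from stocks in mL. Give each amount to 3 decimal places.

Scale factor relative to 1 L: 0.43.
L-glutamine: V = C2·V2/C1 = 8.96 mM × 430 mL ÷ 200 mM = 19.264 mL
kanamycin: V = C2·V2/C1 = 45.6 µg/mL × 430 mL ÷ 33000 µg/mL = 0.594 mL
sodium lactate: C1V1 = C2V2 → 0.534% ÷ 8.14% × 430 mL = 28.209 mL
gentamicin: dilute stock: 14.8 µg/mL × 430 mL ÷ 6220 µg/mL = 1.023 mL
monosodium phosphate: 10.1 g/L × 0.43 L = 4.343 g
lactose: 8.18 g/L × 0.43 L = 3.517 g
ferric citrate: 0.119 g/L × 0.43 L = 0.05117 g = 51.170 mg

L-glutamine 19.264 mL; kanamycin 0.594 mL; sodium lactate 28.209 mL; gentamicin 1.023 mL; monosodium phosphate 4.343 g; lactose 3.517 g; ferric citrate 51.170 mg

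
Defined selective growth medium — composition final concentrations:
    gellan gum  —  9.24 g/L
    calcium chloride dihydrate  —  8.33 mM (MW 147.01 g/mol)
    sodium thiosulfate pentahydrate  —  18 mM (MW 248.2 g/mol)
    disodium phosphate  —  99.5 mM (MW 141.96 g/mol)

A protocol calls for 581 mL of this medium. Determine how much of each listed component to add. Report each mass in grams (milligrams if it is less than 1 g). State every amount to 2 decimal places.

gellan gum 5.37 g; calcium chloride dihydrate 711.49 mg; sodium thiosulfate pentahydrate 2.60 g; disodium phosphate 8.21 g

Working volume: 581 mL = 0.581 L.
gellan gum: 9.24 g/L × 0.581 L = 5.37 g
calcium chloride dihydrate: 8.33 mmol/L × 147.01 mg/mmol × 0.581 L = 711.49 mg
sodium thiosulfate pentahydrate: 18 mmol/L × 248.2 g/mol × 0.581 L ÷ 1000 = 2.60 g
disodium phosphate: 99.5 mmol/L × 141.96 g/mol × 0.581 L ÷ 1000 = 8.21 g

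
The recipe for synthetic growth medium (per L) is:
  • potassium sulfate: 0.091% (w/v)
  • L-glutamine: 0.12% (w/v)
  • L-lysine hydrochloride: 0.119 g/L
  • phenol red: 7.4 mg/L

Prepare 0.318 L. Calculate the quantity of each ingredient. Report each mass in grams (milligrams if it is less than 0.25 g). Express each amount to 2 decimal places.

Working volume: 0.318 L.
potassium sulfate: 0.091 g per 100 mL × 318 mL ÷ 100 = 0.29 g
L-glutamine: 0.12 g per 100 mL × 318 mL ÷ 100 = 0.38 g
L-lysine hydrochloride: 0.119 g/L × 0.318 L = 0.037842 g = 37.84 mg
phenol red: 7.4 mg/L × 0.318 L = 2.35 mg

potassium sulfate 0.29 g; L-glutamine 0.38 g; L-lysine hydrochloride 37.84 mg; phenol red 2.35 mg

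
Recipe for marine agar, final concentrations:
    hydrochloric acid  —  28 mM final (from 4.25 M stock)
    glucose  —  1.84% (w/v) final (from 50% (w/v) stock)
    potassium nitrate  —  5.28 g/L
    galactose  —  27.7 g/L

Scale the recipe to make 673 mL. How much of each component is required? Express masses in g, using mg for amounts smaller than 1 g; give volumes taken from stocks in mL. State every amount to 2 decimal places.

Scale factor relative to 1 L: 0.673.
hydrochloric acid: dilute stock: 28 mM × 673 mL ÷ 4250 mM = 4.43 mL
glucose: C1V1 = C2V2 → 1.84% ÷ 50% × 673 mL = 24.77 mL
potassium nitrate: 5.28 g/L × 0.673 L = 3.55 g
galactose: 27.7 g/L × 0.673 L = 18.64 g

hydrochloric acid 4.43 mL; glucose 24.77 mL; potassium nitrate 3.55 g; galactose 18.64 g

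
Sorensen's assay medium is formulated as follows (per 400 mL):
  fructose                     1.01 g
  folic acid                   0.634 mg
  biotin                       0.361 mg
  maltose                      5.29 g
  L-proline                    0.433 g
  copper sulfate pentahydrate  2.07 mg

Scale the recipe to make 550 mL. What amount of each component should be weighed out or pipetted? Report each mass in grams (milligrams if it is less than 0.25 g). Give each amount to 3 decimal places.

fructose 1.389 g; folic acid 0.872 mg; biotin 0.496 mg; maltose 7.274 g; L-proline 0.595 g; copper sulfate pentahydrate 2.846 mg

Ratio of target to recipe volume: 550 / 400 = 1.375.
fructose: 1.01 g × (550 mL / 400 mL) = 1.389 g
folic acid: 0.634 mg × (550 mL / 400 mL) = 0.872 mg
biotin: 0.361 mg × (550 mL / 400 mL) = 0.496 mg
maltose: 5.29 g × (550 mL / 400 mL) = 7.274 g
L-proline: 0.433 g × (550 mL / 400 mL) = 0.595 g
copper sulfate pentahydrate: 2.07 mg × (550 mL / 400 mL) = 2.846 mg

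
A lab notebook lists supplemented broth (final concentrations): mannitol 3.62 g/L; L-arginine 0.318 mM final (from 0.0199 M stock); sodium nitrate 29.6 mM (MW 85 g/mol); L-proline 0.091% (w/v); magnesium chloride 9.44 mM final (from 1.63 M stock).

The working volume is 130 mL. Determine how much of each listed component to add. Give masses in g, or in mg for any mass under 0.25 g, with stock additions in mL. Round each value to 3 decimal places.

Scale factor relative to 1 L: 0.13.
mannitol: 3.62 g/L × 0.13 L = 0.471 g
L-arginine: dilute stock: 0.318 mM × 130 mL ÷ 19.9 mM = 2.077 mL
sodium nitrate: 29.6 mmol/L × 85 g/mol × 0.13 L ÷ 1000 = 0.327 g
L-proline: 0.091% w/v = 0.91 g/L → 0.91 × 0.13 L = 0.1183 g = 118.300 mg
magnesium chloride: C1V1 = C2V2 → 9.44 mM × 130 mL ÷ 1630 mM = 0.753 mL

mannitol 0.471 g; L-arginine 2.077 mL; sodium nitrate 0.327 g; L-proline 118.300 mg; magnesium chloride 0.753 mL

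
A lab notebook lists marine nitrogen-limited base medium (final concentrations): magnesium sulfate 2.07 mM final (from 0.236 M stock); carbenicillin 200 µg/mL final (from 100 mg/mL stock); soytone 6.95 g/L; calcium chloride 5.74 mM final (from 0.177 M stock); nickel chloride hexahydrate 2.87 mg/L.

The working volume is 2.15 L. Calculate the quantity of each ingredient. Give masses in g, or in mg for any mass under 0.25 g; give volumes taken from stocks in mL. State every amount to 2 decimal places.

magnesium sulfate 18.86 mL; carbenicillin 4.30 mL; soytone 14.94 g; calcium chloride 69.72 mL; nickel chloride hexahydrate 6.17 mg

Working volume: 2.15 L.
magnesium sulfate: C1V1 = C2V2 → 2.07 mM × 2150 mL ÷ 236 mM = 18.86 mL
carbenicillin: dilute stock: 200 µg/mL × 2150 mL ÷ 100000 µg/mL = 4.30 mL
soytone: 6.95 g/L × 2.15 L = 14.94 g
calcium chloride: dilute stock: 5.74 mM × 2150 mL ÷ 177 mM = 69.72 mL
nickel chloride hexahydrate: 2.87 mg/L × 2.15 L = 6.17 mg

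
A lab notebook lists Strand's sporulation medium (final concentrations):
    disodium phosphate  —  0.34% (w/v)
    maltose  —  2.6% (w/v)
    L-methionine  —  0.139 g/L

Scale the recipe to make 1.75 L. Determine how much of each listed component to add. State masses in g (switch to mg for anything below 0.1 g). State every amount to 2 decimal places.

Scale factor relative to 1 L: 1.75.
disodium phosphate: 0.34% w/v = 3.4 g/L → 3.4 × 1.75 L = 5.95 g
maltose: 2.6 g per 100 mL × 1750 mL ÷ 100 = 45.50 g
L-methionine: 0.139 g/L × 1.75 L = 0.24 g

disodium phosphate 5.95 g; maltose 45.50 g; L-methionine 0.24 g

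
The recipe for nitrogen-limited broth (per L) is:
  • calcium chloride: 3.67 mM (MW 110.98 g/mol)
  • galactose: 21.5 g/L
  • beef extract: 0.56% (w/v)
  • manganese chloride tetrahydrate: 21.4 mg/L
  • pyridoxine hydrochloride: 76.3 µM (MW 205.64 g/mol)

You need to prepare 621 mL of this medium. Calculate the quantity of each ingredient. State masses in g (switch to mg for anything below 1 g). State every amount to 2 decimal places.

Target volume = 621 mL = 0.621 L.
calcium chloride: 3.67 mmol/L × 110.98 mg/mmol × 0.621 L = 252.93 mg
galactose: 21.5 g/L × 0.621 L = 13.35 g
beef extract: 0.56% w/v = 5.6 g/L → 5.6 × 0.621 L = 3.48 g
manganese chloride tetrahydrate: 21.4 mg/L × 0.621 L = 13.29 mg
pyridoxine hydrochloride: 76.3 µmol/L × 205.64 g/mol × 0.621 L ÷ 1000 = 9.74 mg

calcium chloride 252.93 mg; galactose 13.35 g; beef extract 3.48 g; manganese chloride tetrahydrate 13.29 mg; pyridoxine hydrochloride 9.74 mg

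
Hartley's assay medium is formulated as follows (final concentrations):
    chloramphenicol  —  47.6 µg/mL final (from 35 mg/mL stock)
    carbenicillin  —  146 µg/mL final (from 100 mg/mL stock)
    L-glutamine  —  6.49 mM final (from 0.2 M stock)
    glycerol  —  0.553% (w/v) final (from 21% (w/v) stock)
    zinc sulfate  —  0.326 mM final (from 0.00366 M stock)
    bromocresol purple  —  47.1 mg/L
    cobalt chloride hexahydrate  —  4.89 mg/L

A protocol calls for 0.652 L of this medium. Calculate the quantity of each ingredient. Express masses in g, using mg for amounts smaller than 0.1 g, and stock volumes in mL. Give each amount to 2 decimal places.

chloramphenicol 0.89 mL; carbenicillin 0.95 mL; L-glutamine 21.16 mL; glycerol 17.17 mL; zinc sulfate 58.07 mL; bromocresol purple 30.71 mg; cobalt chloride hexahydrate 3.19 mg

Working volume: 0.652 L.
chloramphenicol: C1V1 = C2V2 → 47.6 µg/mL × 652 mL ÷ 35000 µg/mL = 0.89 mL
carbenicillin: V = C2·V2/C1 = 146 µg/mL × 652 mL ÷ 100000 µg/mL = 0.95 mL
L-glutamine: V = C2·V2/C1 = 6.49 mM × 652 mL ÷ 200 mM = 21.16 mL
glycerol: C1V1 = C2V2 → 0.553% ÷ 21% × 652 mL = 17.17 mL
zinc sulfate: C1V1 = C2V2 → 0.326 mM × 652 mL ÷ 3.66 mM = 58.07 mL
bromocresol purple: 47.1 mg/L × 0.652 L = 30.71 mg
cobalt chloride hexahydrate: 4.89 mg/L × 0.652 L = 3.19 mg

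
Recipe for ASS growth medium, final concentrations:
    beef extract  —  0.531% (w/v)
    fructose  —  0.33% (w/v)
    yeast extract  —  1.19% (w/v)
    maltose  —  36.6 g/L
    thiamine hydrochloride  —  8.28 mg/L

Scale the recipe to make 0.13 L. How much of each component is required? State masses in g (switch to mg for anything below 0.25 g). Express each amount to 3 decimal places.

Working volume: 0.13 L.
beef extract: 0.531 g per 100 mL × 130 mL ÷ 100 = 0.690 g
fructose: 0.33 g per 100 mL × 130 mL ÷ 100 = 0.429 g
yeast extract: 1.19% w/v = 11.9 g/L → 11.9 × 0.13 L = 1.547 g
maltose: 36.6 g/L × 0.13 L = 4.758 g
thiamine hydrochloride: 8.28 mg/L × 0.13 L = 1.076 mg

beef extract 0.690 g; fructose 0.429 g; yeast extract 1.547 g; maltose 4.758 g; thiamine hydrochloride 1.076 mg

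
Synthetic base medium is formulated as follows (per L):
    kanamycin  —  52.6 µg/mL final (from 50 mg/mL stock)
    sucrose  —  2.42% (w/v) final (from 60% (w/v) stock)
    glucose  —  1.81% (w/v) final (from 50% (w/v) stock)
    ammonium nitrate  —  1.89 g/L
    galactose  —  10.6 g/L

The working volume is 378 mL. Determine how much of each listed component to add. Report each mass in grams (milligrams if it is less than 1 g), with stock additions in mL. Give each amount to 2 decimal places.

kanamycin 0.40 mL; sucrose 15.25 mL; glucose 13.68 mL; ammonium nitrate 714.42 mg; galactose 4.01 g

Working volume: 378 mL = 0.378 L.
kanamycin: dilute stock: 52.6 µg/mL × 378 mL ÷ 50000 µg/mL = 0.40 mL
sucrose: dilute stock: 2.42% ÷ 60% × 378 mL = 15.25 mL
glucose: dilute stock: 1.81% ÷ 50% × 378 mL = 13.68 mL
ammonium nitrate: 1.89 g/L × 0.378 L = 0.71442 g = 714.42 mg
galactose: 10.6 g/L × 0.378 L = 4.01 g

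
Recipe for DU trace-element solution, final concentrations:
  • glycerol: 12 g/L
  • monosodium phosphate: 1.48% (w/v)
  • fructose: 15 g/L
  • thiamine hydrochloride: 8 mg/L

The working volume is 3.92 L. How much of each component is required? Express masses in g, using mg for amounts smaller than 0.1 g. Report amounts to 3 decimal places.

glycerol 47.040 g; monosodium phosphate 58.016 g; fructose 58.800 g; thiamine hydrochloride 31.360 mg

Scale factor relative to 1 L: 3.92.
glycerol: 12 g/L × 3.92 L = 47.040 g
monosodium phosphate: 1.48 g per 100 mL × 3920 mL ÷ 100 = 58.016 g
fructose: 15 g/L × 3.92 L = 58.800 g
thiamine hydrochloride: 8 mg/L × 3.92 L = 31.360 mg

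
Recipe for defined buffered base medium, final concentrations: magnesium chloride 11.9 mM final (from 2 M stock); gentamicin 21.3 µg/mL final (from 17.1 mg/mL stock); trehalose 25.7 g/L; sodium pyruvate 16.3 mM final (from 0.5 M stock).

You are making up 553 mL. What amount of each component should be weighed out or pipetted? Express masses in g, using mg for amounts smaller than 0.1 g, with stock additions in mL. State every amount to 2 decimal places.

magnesium chloride 3.29 mL; gentamicin 0.69 mL; trehalose 14.21 g; sodium pyruvate 18.03 mL

Target volume = 553 mL = 0.553 L.
magnesium chloride: C1V1 = C2V2 → 11.9 mM × 553 mL ÷ 2000 mM = 3.29 mL
gentamicin: C1V1 = C2V2 → 21.3 µg/mL × 553 mL ÷ 17100 µg/mL = 0.69 mL
trehalose: 25.7 g/L × 0.553 L = 14.21 g
sodium pyruvate: C1V1 = C2V2 → 16.3 mM × 553 mL ÷ 500 mM = 18.03 mL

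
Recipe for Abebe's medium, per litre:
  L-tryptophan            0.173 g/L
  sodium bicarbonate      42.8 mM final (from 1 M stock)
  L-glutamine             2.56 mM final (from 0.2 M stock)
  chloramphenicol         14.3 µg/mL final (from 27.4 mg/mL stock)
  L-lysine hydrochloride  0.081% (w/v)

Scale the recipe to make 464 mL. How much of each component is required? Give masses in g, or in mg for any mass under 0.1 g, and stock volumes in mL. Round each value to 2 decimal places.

L-tryptophan 80.27 mg; sodium bicarbonate 19.86 mL; L-glutamine 5.94 mL; chloramphenicol 0.24 mL; L-lysine hydrochloride 0.38 g

Working volume: 464 mL = 0.464 L.
L-tryptophan: 0.173 g/L × 0.464 L = 0.080272 g = 80.27 mg
sodium bicarbonate: V = C2·V2/C1 = 42.8 mM × 464 mL ÷ 1000 mM = 19.86 mL
L-glutamine: C1V1 = C2V2 → 2.56 mM × 464 mL ÷ 200 mM = 5.94 mL
chloramphenicol: dilute stock: 14.3 µg/mL × 464 mL ÷ 27400 µg/mL = 0.24 mL
L-lysine hydrochloride: 0.081% w/v = 0.81 g/L → 0.81 × 0.464 L = 0.38 g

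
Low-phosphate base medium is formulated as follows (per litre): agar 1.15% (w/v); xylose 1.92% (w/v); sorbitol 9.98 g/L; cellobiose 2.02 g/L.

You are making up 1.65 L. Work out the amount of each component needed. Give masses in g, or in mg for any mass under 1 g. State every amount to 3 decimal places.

agar 18.975 g; xylose 31.680 g; sorbitol 16.467 g; cellobiose 3.333 g

Working volume: 1.65 L.
agar: 1.15% w/v = 11.5 g/L → 11.5 × 1.65 L = 18.975 g
xylose: 1.92 g per 100 mL × 1650 mL ÷ 100 = 31.680 g
sorbitol: 9.98 g/L × 1.65 L = 16.467 g
cellobiose: 2.02 g/L × 1.65 L = 3.333 g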